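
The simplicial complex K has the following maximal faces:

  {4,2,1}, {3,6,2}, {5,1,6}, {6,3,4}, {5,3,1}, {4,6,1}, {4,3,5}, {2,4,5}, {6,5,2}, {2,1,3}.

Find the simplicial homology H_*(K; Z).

H_0 ≅ Z,  H_1 ≅ Z/2Z,  H_2 = 0.

K has 6 vertices, 15 edges, 10 triangles.
rank ∂_0 = 0, rank ∂_1 = 5 ⇒ b_0 = 6 − 0 − 5 = 1; all invariant factors of ∂_1 are 1 so no torsion. So H_0 = Z.
rank ∂_1 = 5, rank ∂_2 = 10 ⇒ b_1 = 15 − 5 − 10 = 0; ∂_2 has invariant factor(s) [2] giving torsion. So H_1 = Z/2Z.
rank ∂_2 = 10, rank ∂_3 = 0 ⇒ b_2 = 10 − 10 − 0 = 0. So H_2 = 0.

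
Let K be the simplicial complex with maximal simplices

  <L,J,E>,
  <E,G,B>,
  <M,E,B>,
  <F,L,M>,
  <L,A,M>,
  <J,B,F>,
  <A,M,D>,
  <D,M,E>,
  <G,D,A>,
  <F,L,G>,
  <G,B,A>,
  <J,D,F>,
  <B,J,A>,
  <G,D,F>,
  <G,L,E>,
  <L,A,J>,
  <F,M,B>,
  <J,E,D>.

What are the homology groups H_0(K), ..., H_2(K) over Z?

H_0 ≅ Z,  H_1 ≅ Z^2,  H_2 ≅ Z.

Order the vertices as A < B < D < E < F < G < J < L < M. Listing each simplex with vertices in this order, K has dimension 2 with simplices:

  0-simplices (9): A, B, D, E, F, G, J, L, M
  1-simplices (27): AB, AD, AG, AJ, AL, AM, BE, BF, BG, BJ, BM, DE, DF, DG, DJ, DM, EG, EJ, EL, EM, FG, FJ, FL, FM, GL, JL, LM
  2-simplices (18): ABG, ABJ, ADG, ADM, AJL, ALM, BEG, BEM, BFJ, BFM, DEJ, DEM, DFG, DFJ, EGL, EJL, FGL, FLM

Hence C_0 ≅ Z^9, C_1 ≅ Z^27, C_2 ≅ Z^18.

Boundary ∂_1: C_1 → C_0 maps an edge to its endpoints' difference, ∂[p,q] = q − p.
This gives a 9×27 integer matrix of rank 8; reducing to Smith normal form yields diagonal entries (1,1,1,1,1,1,1,1).

The boundary map ∂_2: C_2 → C_1 maps a triangle to the signed sum of its edges. For instance
  ∂BFM = FM − BM + BF,
  ∂DFJ = FJ − DJ + DF.
This gives a 27×18 integer matrix of rank 17; reducing to Smith normal form yields diagonal entries (1,1,1,1,1,1,1,1,1,1,1,1,1,1,1,1,1).

Computing H_k = (kernel of ∂_k) / (image of ∂_{k+1}):

  H_0: rank C_0 − rank ∂_1 = 9 − 8 = 1, and the invariant factors of ∂_1 are all 1, so H_0 ≅ Z.
  H_1: rank ker ∂_1 − rank ∂_2 = (27 − 8) − 17 = 2, and the invariant factors of ∂_2 are all 1, so H_1 ≅ Z^2.
  H_2: rank ker ∂_2 − rank ∂_3 = (18 − 17) − 0 = 1, and there is no ∂_3, so H_2 ≅ Z.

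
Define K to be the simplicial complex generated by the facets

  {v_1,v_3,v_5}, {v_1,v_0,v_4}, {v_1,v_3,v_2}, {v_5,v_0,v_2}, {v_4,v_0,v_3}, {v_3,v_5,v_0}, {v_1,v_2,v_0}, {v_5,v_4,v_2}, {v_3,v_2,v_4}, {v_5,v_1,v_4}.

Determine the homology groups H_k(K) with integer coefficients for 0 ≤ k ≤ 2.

H_0 ≅ Z,  H_1 ≅ Z/2,  H_2 = 0.

K has 6 vertices, 15 edges, 10 triangles.
rank ∂_0 = 0, rank ∂_1 = 5 ⇒ b_0 = 6 − 0 − 5 = 1; all invariant factors of ∂_1 are 1 so no torsion. So H_0 = Z.
rank ∂_1 = 5, rank ∂_2 = 10 ⇒ b_1 = 15 − 5 − 10 = 0; ∂_2 has invariant factor(s) [2] giving torsion. So H_1 = Z/2.
rank ∂_2 = 10, rank ∂_3 = 0 ⇒ b_2 = 10 − 10 − 0 = 0. So H_2 = 0.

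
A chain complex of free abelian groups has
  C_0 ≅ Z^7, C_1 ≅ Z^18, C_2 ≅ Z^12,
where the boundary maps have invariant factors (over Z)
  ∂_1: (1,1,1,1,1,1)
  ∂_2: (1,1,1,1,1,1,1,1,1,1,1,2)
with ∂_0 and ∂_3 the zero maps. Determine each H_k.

H_0 ≅ Z,  H_1 ≅ Z/2,  H_2 = 0.

H_0: b_0 = 7 − 0 − 6 = 1; torsion from ∂_1 factors > 1: none. So H_0 ≅ Z.
H_1: b_1 = 18 − 6 − 12 = 0; torsion from ∂_2 factors > 1: [2]. So H_1 ≅ Z/2.
H_2: b_2 = 12 − 12 − 0 = 0; torsion from ∂_3 factors > 1: none. So H_2 ≅ 0.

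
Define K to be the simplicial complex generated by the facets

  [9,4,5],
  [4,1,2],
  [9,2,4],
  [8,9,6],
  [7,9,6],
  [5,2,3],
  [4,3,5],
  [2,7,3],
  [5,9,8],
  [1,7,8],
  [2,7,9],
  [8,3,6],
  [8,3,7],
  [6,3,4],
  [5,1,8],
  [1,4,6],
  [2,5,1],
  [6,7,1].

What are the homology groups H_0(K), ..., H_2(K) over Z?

Order the vertices as 1 < 2 < 3 < 4 < 5 < 6 < 7 < 8 < 9. Listing each simplex with vertices in this order, K has dimension 2 with simplices:

  0-simplices (9): [1], [2], [3], [4], [5], [6], [7], [8], [9]
  1-simplices (27): (27 of them)
  2-simplices (18): [1,2,4], [1,2,5], [1,4,6], [1,5,8], [1,6,7], [1,7,8], [2,3,5], [2,3,7], [2,4,9], [2,7,9], [3,4,5], [3,4,6], [3,6,8], [3,7,8], [4,5,9], [5,8,9], [6,7,9], [6,8,9]

giving chain groups C_0 ≅ Z^9, C_1 ≅ Z^27, C_2 ≅ Z^18.

The boundary map ∂_1: C_1 → C_0 is given by ∂[p,q] = [q] − [p]. For instance
  ∂[2,4] = [4] − [2].
This gives a 9×27 integer matrix of rank 8; reducing to Smith normal form yields diagonal entries (1,1,1,1,1,1,1,1).

∂_2: C_2 → C_1 sends each 2-simplex [p,q,r] to [q,r] − [p,r] + [p,q]. For instance
  ∂[3,4,6] = [4,6] − [3,6] + [3,4],
  ∂[1,6,7] = [6,7] − [1,7] + [1,6].
The 27×18 boundary matrix has rank 18 and Smith normal form diag(1,1,1,1,1,1,1,1,1,1,1,1,1,1,1,1,1,2).

Computing H_k = (kernel of ∂_k) / (image of ∂_{k+1}):

  H_0: rank C_0 − rank ∂_1 = 9 − 8 = 1, and the invariant factors of ∂_1 are all 1, so H_0 = Z.
  H_1: rank ker ∂_1 − rank ∂_2 = (27 − 8) − 18 = 1, and ∂_2 has invariant factor 2 > 1, so H_1 = Z × Z/2.
  H_2: rank ker ∂_2 − rank ∂_3 = (18 − 18) − 0 = 0, and there is no ∂_3, so H_2 = 0.

As a check, the Euler characteristic is 9 − 27 + 18 = 0, which agrees with 1 − 1 + 0 = 0.
(K is a triangulation of the Klein bottle.)

H_0 ≅ Z,  H_1 ≅ Z × Z/2,  H_2 = 0.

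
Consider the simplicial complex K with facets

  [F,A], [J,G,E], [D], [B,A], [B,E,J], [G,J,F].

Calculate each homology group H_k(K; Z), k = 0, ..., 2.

Take the total order A < B < D < E < F < G < J on the vertex set. Then K (dimension 2) consists of the simplices:

  0-simplices (7): A, B, D, E, F, G, J
  1-simplices (9): AB, AF, BE, BJ, EG, EJ, FG, FJ, GJ
  2-simplices (3): BEJ, EGJ, FGJ

giving chain groups C_0 ≅ Z^7, C_1 ≅ Z^9, C_2 ≅ Z^3.

The boundary map ∂_1: C_1 → C_0 maps an edge to its endpoints' difference, ∂[p,q] = q − p. For instance
  ∂FJ = J − F.
The resulting 7×9 matrix has rank 5, and its Smith normal form has invariant factors (1,1,1,1,1).

The boundary map ∂_2: C_2 → C_1 maps a triangle to the signed sum of its edges. For instance
  ∂FGJ = GJ − FJ + FG,
  ∂EGJ = GJ − EJ + EG.
As a 9×3 matrix over Z this has rank 3, with invariant factors (1,1,1).

Now H_k = ker ∂_k / im ∂_{k+1}, so:

  H_0: rank C_0 − rank ∂_1 = 7 − 5 = 2, and the invariant factors of ∂_1 are all 1, so H_0 = Z^2.
  H_1: rank ker ∂_1 − rank ∂_2 = (9 − 5) − 3 = 1, and the invariant factors of ∂_2 are all 1, so H_1 = Z.
  H_2: rank ker ∂_2 − rank ∂_3 = (3 − 3) − 0 = 0, and there is no ∂_3, so H_2 = 0.

H_0 ≅ Z^2,  H_1 ≅ Z,  H_2 = 0.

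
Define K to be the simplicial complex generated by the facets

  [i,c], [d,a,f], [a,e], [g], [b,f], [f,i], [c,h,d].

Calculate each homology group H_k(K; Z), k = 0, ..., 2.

H_0 ≅ Z^2,  H_1 ≅ Z,  H_2 = 0.

Take the total order a < b < c < d < e < f < g < h < i on the vertex set. Then K (dimension 2) consists of the simplices:

  0-simplices (9): a, b, c, d, e, f, g, h, i
  1-simplices (10): ad, ae, af, bf, cd, ch, ci, df, dh, fi
  2-simplices (2): adf, cdh

giving chain groups C_0 ≅ Z^9, C_1 ≅ Z^10, C_2 ≅ Z^2.

The boundary map ∂_1: C_1 → C_0 maps an edge to its endpoints' difference, ∂[p,q] = q − p. For instance
  ∂ad = d − a.
The resulting 9×10 matrix has rank 7, and its Smith normal form has invariant factors (1,1,1,1,1,1,1).

∂_2: C_2 → C_1 acts by ∂[p,q,r] = [q,r] − [p,r] + [p,q]. For instance
  ∂cdh = dh − ch + cd,
  ∂adf = df − af + ad.
The 10×2 boundary matrix has rank 2 and Smith normal form diag(1,1).

Reading off H_k = ker ∂_k / im ∂_{k+1}:

  H_0: rank C_0 − rank ∂_1 = 9 − 7 = 2, and the invariant factors of ∂_1 are all 1, so H_0 ≅ Z^2.
  H_1: rank ker ∂_1 − rank ∂_2 = (10 − 7) − 2 = 1, and the invariant factors of ∂_2 are all 1, so H_1 ≅ Z.
  H_2: rank ker ∂_2 − rank ∂_3 = (2 − 2) − 0 = 0, and there is no ∂_3, so H_2 ≅ 0.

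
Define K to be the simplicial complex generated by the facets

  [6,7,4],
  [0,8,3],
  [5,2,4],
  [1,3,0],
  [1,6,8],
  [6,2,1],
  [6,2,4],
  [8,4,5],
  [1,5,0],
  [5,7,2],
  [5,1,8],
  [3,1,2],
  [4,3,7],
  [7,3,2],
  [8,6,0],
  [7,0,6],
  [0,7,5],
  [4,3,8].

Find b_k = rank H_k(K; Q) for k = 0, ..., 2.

Order the vertices as 0 < 1 < 2 < 3 < 4 < 5 < 6 < 7 < 8. Listing each simplex with vertices in this order, K has dimension 2 with simplices:

  0-simplices (9): [0], [1], [2], [3], [4], [5], [6], [7], [8]
  1-simplices (27): (27 of them)
  2-simplices (18): [0,1,3], [0,1,5], [0,3,8], [0,5,7], [0,6,7], [0,6,8], [1,2,3], [1,2,6], [1,5,8], [1,6,8], [2,3,7], [2,4,5], [2,4,6], [2,5,7], [3,4,7], [3,4,8], [4,5,8], [4,6,7]

Hence C_0 ≅ Z^9, C_1 ≅ Z^27, C_2 ≅ Z^18.

The boundary map ∂_1: C_1 → C_0 maps an edge to its endpoints' difference, ∂[p,q] = q − p.
This gives a 9×27 integer matrix of rank 8; reducing to Smith normal form yields diagonal entries (1,1,1,1,1,1,1,1).

The boundary map ∂_2: C_2 → C_1 sends each 2-simplex [p,q,r] to [q,r] − [p,r] + [p,q]. For instance
  ∂[2,4,6] = [4,6] − [2,6] + [2,4],
  ∂[0,6,7] = [6,7] − [0,7] + [0,6].
The resulting 27×18 matrix has rank 18, and its Smith normal form has invariant factors (1,1,1,1,1,1,1,1,1,1,1,1,1,1,1,1,1,2).

Now H_k = ker ∂_k / im ∂_{k+1}, so:

  H_0: rank C_0 − rank ∂_1 = 9 − 8 = 1, and the invariant factors of ∂_1 are all 1, so H_0 = Z.
  H_1: rank ker ∂_1 − rank ∂_2 = (27 − 8) − 18 = 1, and ∂_2 has invariant factor 2 > 1, so H_1 = Z ⊕ Z/2.
  H_2: rank ker ∂_2 − rank ∂_3 = (18 − 18) − 0 = 0, and there is no ∂_3, so H_2 = 0.

Hence the Betti numbers are b_0 = 1, b_1 = 1, b_2 = 0.

b_0 = 1, b_1 = 1, b_2 = 0.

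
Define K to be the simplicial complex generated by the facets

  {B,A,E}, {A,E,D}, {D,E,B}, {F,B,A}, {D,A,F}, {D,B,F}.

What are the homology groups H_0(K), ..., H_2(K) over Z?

H_0 ≅ Z,  H_1 = 0,  H_2 ≅ Z.

Fix the vertex order A < B < D < E < F and write every simplex with vertices in increasing order. Then dim K = 2 and the simplices of K are:

  0-simplices (5): A, B, D, E, F
  1-simplices (9): AB, AD, AE, AF, BD, BE, BF, DE, DF
  2-simplices (6): ABE, ABF, ADE, ADF, BDE, BDF

giving chain groups C_0 ≅ Z^5, C_1 ≅ Z^9, C_2 ≅ Z^6.

Boundary ∂_1: C_1 → C_0 is given by ∂[p,q] = [q] − [p].
This gives a 5×9 integer matrix of rank 4; reducing to Smith normal form yields diagonal entries (1,1,1,1).

Boundary ∂_2: C_2 → C_1 maps a triangle to the signed sum of its edges. For instance
  ∂ADE = DE − AE + AD,
  ∂BDF = DF − BF + BD.
The resulting 9×6 matrix has rank 5, and its Smith normal form has invariant factors (1,1,1,1,1).

Computing H_k = (kernel of ∂_k) / (image of ∂_{k+1}):

  H_0: rank C_0 − rank ∂_1 = 5 − 4 = 1, and the invariant factors of ∂_1 are all 1, so H_0 ≅ Z.
  H_1: rank ker ∂_1 − rank ∂_2 = (9 − 4) − 5 = 0, and the invariant factors of ∂_2 are all 1, so H_1 ≅ 0.
  H_2: rank ker ∂_2 − rank ∂_3 = (6 − 5) − 0 = 1, and there is no ∂_3, so H_2 ≅ Z.

(K is a triangulation of the 2-sphere S^2.)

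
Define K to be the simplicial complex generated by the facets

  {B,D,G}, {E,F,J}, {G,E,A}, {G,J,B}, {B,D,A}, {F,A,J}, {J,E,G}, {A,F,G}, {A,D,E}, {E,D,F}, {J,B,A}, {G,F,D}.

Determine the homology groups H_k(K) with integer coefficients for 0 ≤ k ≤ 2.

Fix the vertex order A < B < D < E < F < G < J and write every simplex with vertices in increasing order. Then dim K = 2 and the simplices of K are:

  0-simplices (7): A, B, D, E, F, G, J
  1-simplices (18): AB, AD, AE, AF, AG, AJ, BD, BG, BJ, DE, DF, DG, EF, EG, EJ, FG, FJ, GJ
  2-simplices (12): ABD, ABJ, ADE, AEG, AFG, AFJ, BDG, BGJ, DEF, DFG, EFJ, EGJ

so the chain groups are C_0 ≅ Z^7, C_1 ≅ Z^18, C_2 ≅ Z^12.

The boundary map ∂_1: C_1 → C_0 sends each edge [p,q] (with p < q) to q − p. For instance
  ∂AE = E − A.
The 7×18 boundary matrix has rank 6 and Smith normal form diag(1,1,1,1,1,1).

The boundary map ∂_2: C_2 → C_1 maps a triangle to the signed sum of its edges. For instance
  ∂ADE = DE − AE + AD,
  ∂ABJ = BJ − AJ + AB.
As a 18×12 matrix over Z this has rank 12, with invariant factors (1,1,1,1,1,1,1,1,1,1,1,2).

Reading off H_k = ker ∂_k / im ∂_{k+1}:

  H_0: rank C_0 − rank ∂_1 = 7 − 6 = 1, and the invariant factors of ∂_1 are all 1, so H_0 = Z.
  H_1: rank ker ∂_1 − rank ∂_2 = (18 − 6) − 12 = 0, and ∂_2 has invariant factor 2 > 1, so H_1 = Z/2.
  H_2: rank ker ∂_2 − rank ∂_3 = (12 − 12) − 0 = 0, and there is no ∂_3, so H_2 = 0.

As a check, the Euler characteristic is 7 − 18 + 12 = 1, which agrees with 1 − 0 + 0 = 1.

H_0 ≅ Z,  H_1 ≅ Z/2,  H_2 = 0.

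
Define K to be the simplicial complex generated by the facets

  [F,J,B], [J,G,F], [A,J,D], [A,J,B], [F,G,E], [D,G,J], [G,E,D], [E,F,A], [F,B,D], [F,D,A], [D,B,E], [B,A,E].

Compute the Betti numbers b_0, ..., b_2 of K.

b_0 = 1, b_1 = 0, b_2 = 0.

Order the vertices as A < B < D < E < F < G < J. Listing each simplex with vertices in this order, K has dimension 2 with simplices:

  0-simplices (7): A, B, D, E, F, G, J
  1-simplices (18): AB, AD, AE, AF, AJ, BD, BE, BF, BJ, DE, DF, DG, DJ, EF, EG, FG, FJ, GJ
  2-simplices (12): ABE, ABJ, ADF, ADJ, AEF, BDE, BDF, BFJ, DEG, DGJ, EFG, FGJ

so the chain groups are C_0 ≅ Z^7, C_1 ≅ Z^18, C_2 ≅ Z^12.

Boundary ∂_1: C_1 → C_0 is given by ∂[p,q] = [q] − [p]. For instance
  ∂BJ = J − B.
As a 7×18 matrix over Z this has rank 6, with invariant factors (1,1,1,1,1,1).

∂_2: C_2 → C_1 sends each 2-simplex [p,q,r] to [q,r] − [p,r] + [p,q]. For instance
  ∂DEG = EG − DG + DE,
  ∂EFG = FG − EG + EF.
As a 18×12 matrix over Z this has rank 12, with invariant factors (1,1,1,1,1,1,1,1,1,1,1,2).

Reading off H_k = ker ∂_k / im ∂_{k+1}:

  H_0: rank C_0 − rank ∂_1 = 7 − 6 = 1, and the invariant factors of ∂_1 are all 1, so H_0 ≅ Z.
  H_1: rank ker ∂_1 − rank ∂_2 = (18 − 6) − 12 = 0, and ∂_2 has invariant factor 2 > 1, so H_1 ≅ Z/2.
  H_2: rank ker ∂_2 − rank ∂_3 = (12 − 12) − 0 = 0, and there is no ∂_3, so H_2 ≅ 0.

Hence the Betti numbers are b_0 = 1, b_1 = 0, b_2 = 0.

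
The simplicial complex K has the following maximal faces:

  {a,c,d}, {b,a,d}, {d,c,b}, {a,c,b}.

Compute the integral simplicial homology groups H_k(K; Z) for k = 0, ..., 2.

H_0 = Z,  H_1 = 0,  H_2 = Z.

We work with the vertex ordering a < b < c < d. The simplices of K, each written with vertices in increasing order, are:

  0-simplices (4): a, b, c, d
  1-simplices (6): ab, ac, ad, bc, bd, cd
  2-simplices (4): abc, abd, acd, bcd

Hence C_0 ≅ Z^4, C_1 ≅ Z^6, C_2 ≅ Z^4.

∂_1: C_1 → C_0 maps an edge to its endpoints' difference, ∂[p,q] = q − p.
The resulting 4×6 matrix has rank 3, and its Smith normal form has invariant factors (1,1,1).

Boundary ∂_2: C_2 → C_1 sends each 2-simplex [p,q,r] to [q,r] − [p,r] + [p,q]. For instance
  ∂abc = bc − ac + ab,
  ∂abd = bd − ad + ab.
As a 6×4 matrix over Z this has rank 3, with invariant factors (1,1,1).

Reading off H_k = ker ∂_k / im ∂_{k+1}:

  H_0: rank C_0 − rank ∂_1 = 4 − 3 = 1, and the invariant factors of ∂_1 are all 1, so H_0 = Z.
  H_1: rank ker ∂_1 − rank ∂_2 = (6 − 3) − 3 = 0, and the invariant factors of ∂_2 are all 1, so H_1 = 0.
  H_2: rank ker ∂_2 − rank ∂_3 = (4 − 3) − 0 = 1, and there is no ∂_3, so H_2 = Z.

As a check, the Euler characteristic is 4 − 6 + 4 = 2, which agrees with 1 − 0 + 1 = 2.
(K is a triangulation of the 2-sphere S^2.)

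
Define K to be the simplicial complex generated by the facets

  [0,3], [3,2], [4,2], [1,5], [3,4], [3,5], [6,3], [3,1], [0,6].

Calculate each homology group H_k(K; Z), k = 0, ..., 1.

Take the total order 0 < 1 < 2 < 3 < 4 < 5 < 6 on the vertex set. Then K (dimension 1) consists of the simplices:

  0-simplices (7): [0], [1], [2], [3], [4], [5], [6]
  1-simplices (9): [0,3], [0,6], [1,3], [1,5], [2,3], [2,4], [3,4], [3,5], [3,6]

Hence C_0 ≅ Z^7, C_1 ≅ Z^9.

Boundary ∂_1: C_1 → C_0 maps an edge to its endpoints' difference, ∂[p,q] = q − p. For instance
  ∂[2,3] = [3] − [2].
As a 7×9 matrix over Z this has rank 6, with invariant factors (1,1,1,1,1,1).

Now H_k = ker ∂_k / im ∂_{k+1}, so:

  H_0: rank C_0 − rank ∂_1 = 7 − 6 = 1, and the invariant factors of ∂_1 are all 1, so H_0 ≅ Z.
  H_1: rank ker ∂_1 − rank ∂_2 = (9 − 6) − 0 = 3, and there is no ∂_2, so H_1 ≅ Z^3.

H_0 ≅ Z,  H_1 ≅ Z^3.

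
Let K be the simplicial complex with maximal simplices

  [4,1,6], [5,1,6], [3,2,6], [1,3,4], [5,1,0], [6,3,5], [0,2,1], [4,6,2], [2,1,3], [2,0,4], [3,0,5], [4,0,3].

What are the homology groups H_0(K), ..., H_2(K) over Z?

Take the total order 0 < 1 < 2 < 3 < 4 < 5 < 6 on the vertex set. Then K (dimension 2) consists of the simplices:

  0-simplices (7): [0], [1], [2], [3], [4], [5], [6]
  1-simplices (18): [0,1], [0,2], [0,3], [0,4], [0,5], [1,2], [1,3], [1,4], [1,5], [1,6], [2,3], [2,4], [2,6], [3,4], [3,5], [3,6], [4,6], [5,6]
  2-simplices (12): [0,1,2], [0,1,5], [0,2,4], [0,3,4], [0,3,5], [1,2,3], [1,3,4], [1,4,6], [1,5,6], [2,3,6], [2,4,6], [3,5,6]

so the chain groups are C_0 ≅ Z^7, C_1 ≅ Z^18, C_2 ≅ Z^12.

The boundary map ∂_1: C_1 → C_0 is given by ∂[p,q] = [q] − [p]. For instance
  ∂[2,6] = [6] − [2].
The resulting 7×18 matrix has rank 6, and its Smith normal form has invariant factors (1,1,1,1,1,1).

Boundary ∂_2: C_2 → C_1 maps a triangle to the signed sum of its edges. For instance
  ∂[1,5,6] = [5,6] − [1,6] + [1,5],
  ∂[0,2,4] = [2,4] − [0,4] + [0,2].
The 18×12 boundary matrix has rank 12 and Smith normal form diag(1,1,1,1,1,1,1,1,1,1,1,2).

From H_k ≅ ker(∂_k) / im(∂_{k+1}) we obtain:

  H_0: rank C_0 − rank ∂_1 = 7 − 6 = 1, and the invariant factors of ∂_1 are all 1, so H_0 = Z.
  H_1: rank ker ∂_1 − rank ∂_2 = (18 − 6) − 12 = 0, and ∂_2 has invariant factor 2 > 1, so H_1 = Z/2Z.
  H_2: rank ker ∂_2 − rank ∂_3 = (12 − 12) − 0 = 0, and there is no ∂_3, so H_2 = 0.

As a check, the Euler characteristic is 7 − 18 + 12 = 1, which agrees with 1 − 0 + 0 = 1.

H_0 = Z,  H_1 = Z/2Z,  H_2 = 0.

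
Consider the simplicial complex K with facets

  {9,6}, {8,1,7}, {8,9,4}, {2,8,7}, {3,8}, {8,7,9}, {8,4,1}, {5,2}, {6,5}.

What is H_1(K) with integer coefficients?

H_1 = Z.

Fix the vertex order 1 < 2 < 3 < 4 < 5 < 6 < 7 < 8 < 9 and write every simplex with vertices in increasing order. Then dim K = 2 and the simplices of K are:

  0-simplices (9): [1], [2], [3], [4], [5], [6], [7], [8], [9]
  1-simplices (14): [1,4], [1,7], [1,8], [2,5], [2,7], [2,8], [3,8], [4,8], [4,9], [5,6], [6,9], [7,8], [7,9], [8,9]
  2-simplices (5): [1,4,8], [1,7,8], [2,7,8], [4,8,9], [7,8,9]

so the chain groups are C_0 ≅ Z^9, C_1 ≅ Z^14, C_2 ≅ Z^5.

∂_1: C_1 → C_0 sends each edge [p,q] (with p < q) to q − p.
As a 9×14 matrix over Z this has rank 8, with invariant factors (1,1,1,1,1,1,1,1).

∂_2: C_2 → C_1 acts by ∂[p,q,r] = [q,r] − [p,r] + [p,q]. For instance
  ∂[7,8,9] = [8,9] − [7,9] + [7,8],
  ∂[4,8,9] = [8,9] − [4,9] + [4,8].
This gives a 14×5 integer matrix of rank 5; reducing to Smith normal form yields diagonal entries (1,1,1,1,1).

From H_k ≅ ker(∂_k) / im(∂_{k+1}) we obtain:

  H_1: rank ker ∂_1 − rank ∂_2 = (14 − 8) − 5 = 1, and the invariant factors of ∂_2 are all 1, so H_1 ≅ Z.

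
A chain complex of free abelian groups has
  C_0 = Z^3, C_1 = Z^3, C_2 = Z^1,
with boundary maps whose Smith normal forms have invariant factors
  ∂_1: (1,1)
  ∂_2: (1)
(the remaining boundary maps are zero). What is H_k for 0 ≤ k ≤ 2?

H_0: b_0 = 3 − 0 − 2 = 1; torsion from ∂_1 factors > 1: none. So H_0 ≅ Z.
H_1: b_1 = 3 − 2 − 1 = 0; torsion from ∂_2 factors > 1: none. So H_1 ≅ 0.
H_2: b_2 = 1 − 1 − 0 = 0; torsion from ∂_3 factors > 1: none. So H_2 ≅ 0.

H_0 ≅ Z,  H_1 = 0,  H_2 = 0.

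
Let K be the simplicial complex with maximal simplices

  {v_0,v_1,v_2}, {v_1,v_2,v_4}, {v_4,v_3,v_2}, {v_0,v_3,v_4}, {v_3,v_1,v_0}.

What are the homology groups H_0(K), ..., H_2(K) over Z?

We work with the vertex ordering v_0 < v_1 < v_2 < v_3 < v_4. The simplices of K, each written with vertices in increasing order, are:

  0-simplices (5): [v_0], [v_1], [v_2], [v_3], [v_4]
  1-simplices (10): [v_0,v_1], [v_0,v_2], [v_0,v_3], [v_0,v_4], [v_1,v_2], [v_1,v_3], [v_1,v_4], [v_2,v_3], [v_2,v_4], [v_3,v_4]
  2-simplices (5): [v_0,v_1,v_2], [v_0,v_1,v_3], [v_0,v_3,v_4], [v_1,v_2,v_4], [v_2,v_3,v_4]

Hence C_0 ≅ Z^5, C_1 ≅ Z^10, C_2 ≅ Z^5.

Boundary ∂_1: C_1 → C_0 maps an edge to its endpoints' difference, ∂[p,q] = q − p. For instance
  ∂[v_3,v_4] = [v_4] − [v_3].
The resulting 5×10 matrix has rank 4, and its Smith normal form has invariant factors (1,1,1,1).

Boundary ∂_2: C_2 → C_1 maps a triangle to the signed sum of its edges. For instance
  ∂[v_1,v_2,v_4] = [v_2,v_4] − [v_1,v_4] + [v_1,v_2],
  ∂[v_2,v_3,v_4] = [v_3,v_4] − [v_2,v_4] + [v_2,v_3].
As a 10×5 matrix over Z this has rank 5, with invariant factors (1,1,1,1,1).

Now H_k = ker ∂_k / im ∂_{k+1}, so:

  H_0: rank C_0 − rank ∂_1 = 5 − 4 = 1, and the invariant factors of ∂_1 are all 1, so H_0 ≅ Z.
  H_1: rank ker ∂_1 − rank ∂_2 = (10 − 4) − 5 = 1, and the invariant factors of ∂_2 are all 1, so H_1 ≅ Z.
  H_2: rank ker ∂_2 − rank ∂_3 = (5 − 5) − 0 = 0, and there is no ∂_3, so H_2 ≅ 0.

H_0 = Z,  H_1 = Z,  H_2 = 0.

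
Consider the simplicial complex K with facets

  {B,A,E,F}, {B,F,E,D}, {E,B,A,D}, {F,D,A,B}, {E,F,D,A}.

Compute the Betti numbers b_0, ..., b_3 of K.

Fix the vertex order A < B < D < E < F and write every simplex with vertices in increasing order. Then dim K = 3 and the simplices of K are:

  0-simplices (5): A, B, D, E, F
  1-simplices (10): AB, AD, AE, AF, BD, BE, BF, DE, DF, EF
  2-simplices (10): ABD, ABE, ABF, ADE, ADF, AEF, BDE, BDF, BEF, DEF
  3-simplices (5): ABDE, ABDF, ABEF, ADEF, BDEF

so the chain groups are C_0 ≅ Z^5, C_1 ≅ Z^10, C_2 ≅ Z^10, C_3 ≅ Z^5.

The boundary map ∂_1: C_1 → C_0 sends each edge [p,q] (with p < q) to q − p. For instance
  ∂AB = B − A.
This gives a 5×10 integer matrix of rank 4; reducing to Smith normal form yields diagonal entries (1,1,1,1).

The boundary map ∂_2: C_2 → C_1 acts by ∂[p,q,r] = [q,r] − [p,r] + [p,q]. For instance
  ∂BDF = DF − BF + BD,
  ∂DEF = EF − DF + DE.
The resulting 10×10 matrix has rank 6, and its Smith normal form has invariant factors (1,1,1,1,1,1).

The boundary map ∂_3: C_3 → C_2 sends each 3-simplex σ to the alternating sum Σ_i (−1)^i (σ with its i-th vertex removed). For instance
  ∂BDEF = DEF − BEF + BDF − BDE,
  ∂ADEF = DEF − AEF + ADF − ADE.
The 10×5 boundary matrix has rank 4 and Smith normal form diag(1,1,1,1).

Reading off H_k = ker ∂_k / im ∂_{k+1}:

  H_0: rank C_0 − rank ∂_1 = 5 − 4 = 1, and the invariant factors of ∂_1 are all 1, so H_0 = Z.
  H_1: rank ker ∂_1 − rank ∂_2 = (10 − 4) − 6 = 0, and the invariant factors of ∂_2 are all 1, so H_1 = 0.
  H_2: rank ker ∂_2 − rank ∂_3 = (10 − 6) − 4 = 0, and the invariant factors of ∂_3 are all 1, so H_2 = 0.
  H_3: rank ker ∂_3 − rank ∂_4 = (5 − 4) − 0 = 1, and there is no ∂_4, so H_3 = Z.

Hence the Betti numbers are b_0 = 1, b_1 = 0, b_2 = 0, b_3 = 1.

b_0 = 1, b_1 = 0, b_2 = 0, b_3 = 1.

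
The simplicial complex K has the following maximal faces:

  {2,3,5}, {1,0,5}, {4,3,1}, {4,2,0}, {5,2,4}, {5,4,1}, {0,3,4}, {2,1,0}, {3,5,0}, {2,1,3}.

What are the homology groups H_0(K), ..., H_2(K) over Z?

Take the total order 0 < 1 < 2 < 3 < 4 < 5 on the vertex set. Then K (dimension 2) consists of the simplices:

  0-simplices (6): [0], [1], [2], [3], [4], [5]
  1-simplices (15): [0,1], [0,2], [0,3], [0,4], [0,5], [1,2], [1,3], [1,4], [1,5], [2,3], [2,4], [2,5], [3,4], [3,5], [4,5]
  2-simplices (10): [0,1,2], [0,1,5], [0,2,4], [0,3,4], [0,3,5], [1,2,3], [1,3,4], [1,4,5], [2,3,5], [2,4,5]

Hence C_0 ≅ Z^6, C_1 ≅ Z^15, C_2 ≅ Z^10.

The boundary map ∂_1: C_1 → C_0 is given by ∂[p,q] = [q] − [p]. For instance
  ∂[2,3] = [3] − [2].
The 6×15 boundary matrix has rank 5 and Smith normal form diag(1,1,1,1,1).

Boundary ∂_2: C_2 → C_1 sends each 2-simplex [p,q,r] to [q,r] − [p,r] + [p,q]. For instance
  ∂[1,3,4] = [3,4] − [1,4] + [1,3],
  ∂[0,2,4] = [2,4] − [0,4] + [0,2].
The resulting 15×10 matrix has rank 10, and its Smith normal form has invariant factors (1,1,1,1,1,1,1,1,1,2).

From H_k ≅ ker(∂_k) / im(∂_{k+1}) we obtain:

  H_0: rank C_0 − rank ∂_1 = 6 − 5 = 1, and the invariant factors of ∂_1 are all 1, so H_0 = Z.
  H_1: rank ker ∂_1 − rank ∂_2 = (15 − 5) − 10 = 0, and ∂_2 has invariant factor 2 > 1, so H_1 = Z/2Z.
  H_2: rank ker ∂_2 − rank ∂_3 = (10 − 10) − 0 = 0, and there is no ∂_3, so H_2 = 0.

As a check, the Euler characteristic is 6 − 15 + 10 = 1, which agrees with 1 − 0 + 0 = 1.

H_0 = Z,  H_1 = Z/2Z,  H_2 = 0.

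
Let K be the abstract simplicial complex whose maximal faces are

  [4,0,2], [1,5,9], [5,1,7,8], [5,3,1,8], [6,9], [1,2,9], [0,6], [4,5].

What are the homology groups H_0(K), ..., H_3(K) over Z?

We work with the vertex ordering 0 < 1 < 2 < 3 < 4 < 5 < 6 < 7 < 8 < 9. The simplices of K, each written with vertices in increasing order, are:

  0-simplices (10): [0], [1], [2], [3], [4], [5], [6], [7], [8], [9]
  1-simplices (19): [0,2], [0,4], [0,6], [1,2], [1,3], [1,5], [1,7], [1,8], [1,9], [2,4], [2,9], [3,5], [3,8], [4,5], [5,7], [5,8], [5,9], [6,9], [7,8]
  2-simplices (10): [0,2,4], [1,2,9], [1,3,5], [1,3,8], [1,5,7], [1,5,8], [1,5,9], [1,7,8], [3,5,8], [5,7,8]
  3-simplices (2): [1,3,5,8], [1,5,7,8]

giving chain groups C_0 ≅ Z^10, C_1 ≅ Z^19, C_2 ≅ Z^10, C_3 ≅ Z^2.

∂_1: C_1 → C_0 sends each edge [p,q] (with p < q) to q − p.
This gives a 10×19 integer matrix of rank 9; reducing to Smith normal form yields diagonal entries (1,1,1,1,1,1,1,1,1).

∂_2: C_2 → C_1 sends each 2-simplex [p,q,r] to [q,r] − [p,r] + [p,q]. For instance
  ∂[0,2,4] = [2,4] − [0,4] + [0,2],
  ∂[1,7,8] = [7,8] − [1,8] + [1,7].
The 19×10 boundary matrix has rank 8 and Smith normal form diag(1,1,1,1,1,1,1,1).

Boundary ∂_3: C_3 → C_2 sends each 3-simplex σ to the alternating sum Σ_i (−1)^i (σ with its i-th vertex removed). For instance
  ∂[1,3,5,8] = [3,5,8] − [1,5,8] + [1,3,8] − [1,3,5],
  ∂[1,5,7,8] = [5,7,8] − [1,7,8] + [1,5,8] − [1,5,7].
As a 10×2 matrix over Z this has rank 2, with invariant factors (1,1).

Now H_k = ker ∂_k / im ∂_{k+1}, so:

  H_0: rank C_0 − rank ∂_1 = 10 − 9 = 1, and the invariant factors of ∂_1 are all 1, so H_0 = Z.
  H_1: rank ker ∂_1 − rank ∂_2 = (19 − 9) − 8 = 2, and the invariant factors of ∂_2 are all 1, so H_1 = Z^2.
  H_2: rank ker ∂_2 − rank ∂_3 = (10 − 8) − 2 = 0, and the invariant factors of ∂_3 are all 1, so H_2 = 0.
  H_3: rank ker ∂_3 − rank ∂_4 = (2 − 2) − 0 = 0, and there is no ∂_4, so H_3 = 0.

H_0 = Z,  H_1 = Z^2,  H_2 = 0,  H_3 = 0.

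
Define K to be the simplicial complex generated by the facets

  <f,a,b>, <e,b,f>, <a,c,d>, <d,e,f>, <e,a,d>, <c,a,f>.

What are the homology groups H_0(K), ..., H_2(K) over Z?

H_0 ≅ Z,  H_1 ≅ Z,  H_2 = 0.

Take the total order a < b < c < d < e < f on the vertex set. Then K (dimension 2) consists of the simplices:

  0-simplices (6): a, b, c, d, e, f
  1-simplices (12): ab, ac, ad, ae, af, be, bf, cd, cf, de, df, ef
  2-simplices (6): abf, acd, acf, ade, bef, def

giving chain groups C_0 ≅ Z^6, C_1 ≅ Z^12, C_2 ≅ Z^6.

Boundary ∂_1: C_1 → C_0 maps an edge to its endpoints' difference, ∂[p,q] = q − p. For instance
  ∂bf = f − b.
As a 6×12 matrix over Z this has rank 5, with invariant factors (1,1,1,1,1).

∂_2: C_2 → C_1 acts by ∂[p,q,r] = [q,r] − [p,r] + [p,q]. For instance
  ∂abf = bf − af + ab,
  ∂acf = cf − af + ac.
As a 12×6 matrix over Z this has rank 6, with invariant factors (1,1,1,1,1,1).

Computing H_k = (kernel of ∂_k) / (image of ∂_{k+1}):

  H_0: rank C_0 − rank ∂_1 = 6 − 5 = 1, and the invariant factors of ∂_1 are all 1, so H_0 ≅ Z.
  H_1: rank ker ∂_1 − rank ∂_2 = (12 − 5) − 6 = 1, and the invariant factors of ∂_2 are all 1, so H_1 ≅ Z.
  H_2: rank ker ∂_2 − rank ∂_3 = (6 − 6) − 0 = 0, and there is no ∂_3, so H_2 ≅ 0.

As a check, the Euler characteristic is 6 − 12 + 6 = 0, which agrees with 1 − 1 + 0 = 0.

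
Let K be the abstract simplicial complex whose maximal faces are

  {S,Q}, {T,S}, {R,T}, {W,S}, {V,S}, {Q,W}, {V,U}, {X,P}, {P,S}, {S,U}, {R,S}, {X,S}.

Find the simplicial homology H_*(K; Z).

H_0 ≅ Z,  H_1 ≅ Z^4.

Order the vertices as P < Q < R < S < T < U < V < W < X. Listing each simplex with vertices in this order, K has dimension 1 with simplices:

  0-simplices (9): P, Q, R, S, T, U, V, W, X
  1-simplices (12): PS, PX, QS, QW, RS, RT, ST, SU, SV, SW, SX, UV

giving chain groups C_0 ≅ Z^9, C_1 ≅ Z^12.

The boundary map ∂_1: C_1 → C_0 sends each edge [p,q] (with p < q) to q − p.
The resulting 9×12 matrix has rank 8, and its Smith normal form has invariant factors (1,1,1,1,1,1,1,1).

Now H_k = ker ∂_k / im ∂_{k+1}, so:

  H_0: rank C_0 − rank ∂_1 = 9 − 8 = 1, and the invariant factors of ∂_1 are all 1, so H_0 = Z.
  H_1: rank ker ∂_1 − rank ∂_2 = (12 − 8) − 0 = 4, and there is no ∂_2, so H_1 = Z^4.

As a check, the Euler characteristic is 9 − 12 = -3, which agrees with 1 − 4 = -3.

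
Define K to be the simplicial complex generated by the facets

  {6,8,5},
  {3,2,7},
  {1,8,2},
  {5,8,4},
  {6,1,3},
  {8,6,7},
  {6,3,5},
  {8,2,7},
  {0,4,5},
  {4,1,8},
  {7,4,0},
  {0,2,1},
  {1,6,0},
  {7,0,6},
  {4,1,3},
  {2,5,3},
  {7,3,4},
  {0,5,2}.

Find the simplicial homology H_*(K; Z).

H_0 = Z,  H_1 = Z^2,  H_2 = Z.

Order the vertices as 0 < 1 < 2 < 3 < 4 < 5 < 6 < 7 < 8. Listing each simplex with vertices in this order, K has dimension 2 with simplices:

  0-simplices (9): [0], [1], [2], [3], [4], [5], [6], [7], [8]
  1-simplices (27): (27 of them)
  2-simplices (18): [0,1,2], [0,1,6], [0,2,5], [0,4,5], [0,4,7], [0,6,7], [1,2,8], [1,3,4], [1,3,6], [1,4,8], [2,3,5], [2,3,7], [2,7,8], [3,4,7], [3,5,6], [4,5,8], [5,6,8], [6,7,8]

so the chain groups are C_0 ≅ Z^9, C_1 ≅ Z^27, C_2 ≅ Z^18.

∂_1: C_1 → C_0 maps an edge to its endpoints' difference, ∂[p,q] = q − p.
The resulting 9×27 matrix has rank 8, and its Smith normal form has invariant factors (1,1,1,1,1,1,1,1).

The boundary map ∂_2: C_2 → C_1 sends each 2-simplex [p,q,r] to [q,r] − [p,r] + [p,q]. For instance
  ∂[0,2,5] = [2,5] − [0,5] + [0,2],
  ∂[6,7,8] = [7,8] − [6,8] + [6,7].
As a 27×18 matrix over Z this has rank 17, with invariant factors (1,1,1,1,1,1,1,1,1,1,1,1,1,1,1,1,1).

Reading off H_k = ker ∂_k / im ∂_{k+1}:

  H_0: rank C_0 − rank ∂_1 = 9 − 8 = 1, and the invariant factors of ∂_1 are all 1, so H_0 = Z.
  H_1: rank ker ∂_1 − rank ∂_2 = (27 − 8) − 17 = 2, and the invariant factors of ∂_2 are all 1, so H_1 = Z^2.
  H_2: rank ker ∂_2 − rank ∂_3 = (18 − 17) − 0 = 1, and there is no ∂_3, so H_2 = Z.

As a check, the Euler characteristic is 9 − 27 + 18 = 0, which agrees with 1 − 2 + 1 = 0.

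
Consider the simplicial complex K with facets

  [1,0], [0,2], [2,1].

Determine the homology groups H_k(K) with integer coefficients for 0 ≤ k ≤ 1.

H_0 = Z,  H_1 = Z.

Take the total order 0 < 1 < 2 on the vertex set. Then K (dimension 1) consists of the simplices:

  0-simplices (3): [0], [1], [2]
  1-simplices (3): [0,1], [0,2], [1,2]

Hence C_0 ≅ Z^3, C_1 ≅ Z^3.

The boundary map ∂_1: C_1 → C_0 sends each edge [p,q] (with p < q) to q − p. For instance
  ∂[0,2] = [2] − [0].
The resulting 3×3 matrix has rank 2, and its Smith normal form has invariant factors (1,1).

Now H_k = ker ∂_k / im ∂_{k+1}, so:

  H_0: rank C_0 − rank ∂_1 = 3 − 2 = 1, and the invariant factors of ∂_1 are all 1, so H_0 ≅ Z.
  H_1: rank ker ∂_1 − rank ∂_2 = (3 − 2) − 0 = 1, and there is no ∂_2, so H_1 ≅ Z.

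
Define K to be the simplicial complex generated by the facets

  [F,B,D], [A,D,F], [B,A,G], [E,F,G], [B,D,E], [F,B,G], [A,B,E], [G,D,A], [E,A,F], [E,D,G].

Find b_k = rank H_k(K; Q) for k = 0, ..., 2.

K has 6 vertices, 15 edges, 10 triangles.
rank ∂_0 = 0, rank ∂_1 = 5 ⇒ b_0 = 6 − 0 − 5 = 1; all invariant factors of ∂_1 are 1 so no torsion. So H_0 ≅ Z.
rank ∂_1 = 5, rank ∂_2 = 10 ⇒ b_1 = 15 − 5 − 10 = 0; ∂_2 has invariant factor(s) [2] giving torsion. So H_1 ≅ Z/2.
rank ∂_2 = 10, rank ∂_3 = 0 ⇒ b_2 = 10 − 10 − 0 = 0. So H_2 ≅ 0.

b_0 = 1, b_1 = 0, b_2 = 0.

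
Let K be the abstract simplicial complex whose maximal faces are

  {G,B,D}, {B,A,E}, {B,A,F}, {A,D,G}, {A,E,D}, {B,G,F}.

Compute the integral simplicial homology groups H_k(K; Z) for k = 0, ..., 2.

Order the vertices as A < B < D < E < F < G. Listing each simplex with vertices in this order, K has dimension 2 with simplices:

  0-simplices (6): A, B, D, E, F, G
  1-simplices (12): AB, AD, AE, AF, AG, BD, BE, BF, BG, DE, DG, FG
  2-simplices (6): ABE, ABF, ADE, ADG, BDG, BFG

so the chain groups are C_0 ≅ Z^6, C_1 ≅ Z^12, C_2 ≅ Z^6.

∂_1: C_1 → C_0 maps an edge to its endpoints' difference, ∂[p,q] = q − p.
The resulting 6×12 matrix has rank 5, and its Smith normal form has invariant factors (1,1,1,1,1).

Boundary ∂_2: C_2 → C_1 sends each 2-simplex [p,q,r] to [q,r] − [p,r] + [p,q]. For instance
  ∂ADG = DG − AG + AD,
  ∂BDG = DG − BG + BD.
This gives a 12×6 integer matrix of rank 6; reducing to Smith normal form yields diagonal entries (1,1,1,1,1,1).

Now H_k = ker ∂_k / im ∂_{k+1}, so:

  H_0: rank C_0 − rank ∂_1 = 6 − 5 = 1, and the invariant factors of ∂_1 are all 1, so H_0 = Z.
  H_1: rank ker ∂_1 − rank ∂_2 = (12 − 5) − 6 = 1, and the invariant factors of ∂_2 are all 1, so H_1 = Z.
  H_2: rank ker ∂_2 − rank ∂_3 = (6 − 6) − 0 = 0, and there is no ∂_3, so H_2 = 0.

H_0 ≅ Z,  H_1 ≅ Z,  H_2 = 0.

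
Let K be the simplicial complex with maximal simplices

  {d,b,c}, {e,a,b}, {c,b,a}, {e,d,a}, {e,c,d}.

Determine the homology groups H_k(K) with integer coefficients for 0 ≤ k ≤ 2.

H_0 ≅ Z,  H_1 ≅ Z,  H_2 = 0.

Order the vertices as a < b < c < d < e. Listing each simplex with vertices in this order, K has dimension 2 with simplices:

  0-simplices (5): a, b, c, d, e
  1-simplices (10): ab, ac, ad, ae, bc, bd, be, cd, ce, de
  2-simplices (5): abc, abe, ade, bcd, cde

so the chain groups are C_0 ≅ Z^5, C_1 ≅ Z^10, C_2 ≅ Z^5.

The boundary map ∂_1: C_1 → C_0 is given by ∂[p,q] = [q] − [p]. For instance
  ∂ab = b − a.
As a 5×10 matrix over Z this has rank 4, with invariant factors (1,1,1,1).

∂_2: C_2 → C_1 maps a triangle to the signed sum of its edges. For instance
  ∂abe = be − ae + ab,
  ∂abc = bc − ac + ab.
As a 10×5 matrix over Z this has rank 5, with invariant factors (1,1,1,1,1).

Reading off H_k = ker ∂_k / im ∂_{k+1}:

  H_0: rank C_0 − rank ∂_1 = 5 − 4 = 1, and the invariant factors of ∂_1 are all 1, so H_0 = Z.
  H_1: rank ker ∂_1 − rank ∂_2 = (10 − 4) − 5 = 1, and the invariant factors of ∂_2 are all 1, so H_1 = Z.
  H_2: rank ker ∂_2 − rank ∂_3 = (5 − 5) − 0 = 0, and there is no ∂_3, so H_2 = 0.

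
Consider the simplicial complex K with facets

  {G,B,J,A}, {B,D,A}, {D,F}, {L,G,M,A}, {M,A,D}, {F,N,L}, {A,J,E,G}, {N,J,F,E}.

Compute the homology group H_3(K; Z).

Take the total order A < B < D < E < F < G < J < L < M < N on the vertex set. Then K (dimension 3) consists of the simplices:

  0-simplices (10): A, B, D, E, F, G, J, L, M, N
  1-simplices (25): AB, AD, AE, AG, AJ, AL, AM, BD, BG, BJ, DF, DM, EF, EG, EJ, EN, FJ, FL, FN, GJ, GL, GM, JN, LM, LN
  2-simplices (18): ABD, ABG, ABJ, ADM, AEG, AEJ, AGJ, AGL, AGM, ALM, BGJ, EFJ, EFN, EGJ, EJN, FJN, FLN, GLM
  3-simplices (4): ABGJ, AEGJ, AGLM, EFJN

Hence C_0 ≅ Z^10, C_1 ≅ Z^25, C_2 ≅ Z^18, C_3 ≅ Z^4.

Boundary ∂_1: C_1 → C_0 sends each edge [p,q] (with p < q) to q − p.
The 10×25 boundary matrix has rank 9 and Smith normal form diag(1,1,1,1,1,1,1,1,1).

Boundary ∂_2: C_2 → C_1 maps a triangle to the signed sum of its edges. For instance
  ∂AGJ = GJ − AJ + AG,
  ∂FJN = JN − FN + FJ.
The resulting 25×18 matrix has rank 14, and its Smith normal form has invariant factors (1,1,1,1,1,1,1,1,1,1,1,1,1,1).

The boundary map ∂_3: C_3 → C_2 sends each 3-simplex σ to the alternating sum Σ_i (−1)^i (σ with its i-th vertex removed). For instance
  ∂ABGJ = BGJ − AGJ + ABJ − ABG,
  ∂AGLM = GLM − ALM + AGM − AGL.
As a 18×4 matrix over Z this has rank 4, with invariant factors (1,1,1,1).

Computing H_k = (kernel of ∂_k) / (image of ∂_{k+1}):

  H_3: rank ker ∂_3 − rank ∂_4 = (4 − 4) − 0 = 0, and there is no ∂_4, so H_3 ≅ 0.

H_3 ≅ 0.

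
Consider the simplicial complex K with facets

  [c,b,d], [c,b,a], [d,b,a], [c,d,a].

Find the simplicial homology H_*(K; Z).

Take the total order a < b < c < d on the vertex set. Then K (dimension 2) consists of the simplices:

  0-simplices (4): a, b, c, d
  1-simplices (6): ab, ac, ad, bc, bd, cd
  2-simplices (4): abc, abd, acd, bcd

so the chain groups are C_0 ≅ Z^4, C_1 ≅ Z^6, C_2 ≅ Z^4.

∂_1: C_1 → C_0 is given by ∂[p,q] = [q] − [p]. For instance
  ∂bc = c − b.
The 4×6 boundary matrix has rank 3 and Smith normal form diag(1,1,1).

Boundary ∂_2: C_2 → C_1 acts by ∂[p,q,r] = [q,r] − [p,r] + [p,q]. For instance
  ∂acd = cd − ad + ac,
  ∂abd = bd − ad + ab.
As a 6×4 matrix over Z this has rank 3, with invariant factors (1,1,1).

Reading off H_k = ker ∂_k / im ∂_{k+1}:

  H_0: rank C_0 − rank ∂_1 = 4 − 3 = 1, and the invariant factors of ∂_1 are all 1, so H_0 ≅ Z.
  H_1: rank ker ∂_1 − rank ∂_2 = (6 − 3) − 3 = 0, and the invariant factors of ∂_2 are all 1, so H_1 ≅ 0.
  H_2: rank ker ∂_2 − rank ∂_3 = (4 − 3) − 0 = 1, and there is no ∂_3, so H_2 ≅ Z.

H_0 = Z,  H_1 = 0,  H_2 = Z.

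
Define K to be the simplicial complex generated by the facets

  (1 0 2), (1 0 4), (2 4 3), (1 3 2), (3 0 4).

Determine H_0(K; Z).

We work with the vertex ordering 0 < 1 < 2 < 3 < 4. The simplices of K, each written with vertices in increasing order, are:

  0-simplices (5): [0], [1], [2], [3], [4]
  1-simplices (10): [0,1], [0,2], [0,3], [0,4], [1,2], [1,3], [1,4], [2,3], [2,4], [3,4]
  2-simplices (5): [0,1,2], [0,1,4], [0,3,4], [1,2,3], [2,3,4]

giving chain groups C_0 ≅ Z^5, C_1 ≅ Z^10, C_2 ≅ Z^5.

∂_1: C_1 → C_0 maps an edge to its endpoints' difference, ∂[p,q] = q − p.
As a 5×10 matrix over Z this has rank 4, with invariant factors (1,1,1,1).

∂_2: C_2 → C_1 sends each 2-simplex [p,q,r] to [q,r] − [p,r] + [p,q]. For instance
  ∂[2,3,4] = [3,4] − [2,4] + [2,3],
  ∂[0,1,2] = [1,2] − [0,2] + [0,1].
The 10×5 boundary matrix has rank 5 and Smith normal form diag(1,1,1,1,1).

Reading off H_k = ker ∂_k / im ∂_{k+1}:

  H_0: rank C_0 − rank ∂_1 = 5 − 4 = 1, and the invariant factors of ∂_1 are all 1, so H_0 = Z.

H_0 ≅ Z.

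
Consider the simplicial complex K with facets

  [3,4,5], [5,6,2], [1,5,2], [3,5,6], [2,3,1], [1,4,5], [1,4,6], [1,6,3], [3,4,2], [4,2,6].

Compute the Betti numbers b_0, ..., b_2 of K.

b_0 = 1, b_1 = 0, b_2 = 0.

K has 6 vertices, 15 edges, 10 triangles.
rank ∂_0 = 0, rank ∂_1 = 5 ⇒ b_0 = 6 − 0 − 5 = 1; all invariant factors of ∂_1 are 1 so no torsion. So H_0 ≅ Z.
rank ∂_1 = 5, rank ∂_2 = 10 ⇒ b_1 = 15 − 5 − 10 = 0; ∂_2 has invariant factor(s) [2] giving torsion. So H_1 ≅ Z/2.
rank ∂_2 = 10, rank ∂_3 = 0 ⇒ b_2 = 10 − 10 − 0 = 0. So H_2 ≅ 0.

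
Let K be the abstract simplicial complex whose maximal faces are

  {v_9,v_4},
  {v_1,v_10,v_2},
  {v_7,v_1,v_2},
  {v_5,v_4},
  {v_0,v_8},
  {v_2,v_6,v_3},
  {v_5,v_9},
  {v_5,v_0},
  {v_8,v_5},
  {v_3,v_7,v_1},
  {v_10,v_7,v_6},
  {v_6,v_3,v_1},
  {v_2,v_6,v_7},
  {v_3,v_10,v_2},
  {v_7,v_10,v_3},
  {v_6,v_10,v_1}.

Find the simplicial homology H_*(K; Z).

We work with the vertex ordering v_0 < v_1 < v_2 < v_3 < v_4 < v_5 < v_6 < v_7 < v_8 < v_9 < v_10. The simplices of K, each written with vertices in increasing order, are:

  0-simplices (11): [v_0], [v_1], [v_2], [v_3], [v_4], [v_5], [v_6], [v_7], [v_8], [v_9], [v_10]
  1-simplices (21): (21 of them)
  2-simplices (10): [v_1,v_2,v_7], [v_1,v_2,v_10], [v_1,v_3,v_6], [v_1,v_3,v_7], [v_1,v_6,v_10], [v_2,v_3,v_6], [v_2,v_3,v_10], [v_2,v_6,v_7], [v_3,v_7,v_10], [v_6,v_7,v_10]

so the chain groups are C_0 ≅ Z^11, C_1 ≅ Z^21, C_2 ≅ Z^10.

The boundary map ∂_1: C_1 → C_0 maps an edge to its endpoints' difference, ∂[p,q] = q − p.
The 11×21 boundary matrix has rank 9 and Smith normal form diag(1,1,1,1,1,1,1,1,1).

Boundary ∂_2: C_2 → C_1 acts by ∂[p,q,r] = [q,r] − [p,r] + [p,q]. For instance
  ∂[v_1,v_6,v_10] = [v_6,v_10] − [v_1,v_10] + [v_1,v_6],
  ∂[v_2,v_3,v_6] = [v_3,v_6] − [v_2,v_6] + [v_2,v_3].
As a 21×10 matrix over Z this has rank 10, with invariant factors (1,1,1,1,1,1,1,1,1,2).

Now H_k = ker ∂_k / im ∂_{k+1}, so:

  H_0: rank C_0 − rank ∂_1 = 11 − 9 = 2, and the invariant factors of ∂_1 are all 1, so H_0 = Z^2.
  H_1: rank ker ∂_1 − rank ∂_2 = (21 − 9) − 10 = 2, and ∂_2 has invariant factor 2 > 1, so H_1 = Z^2 ⊕ Z/2.
  H_2: rank ker ∂_2 − rank ∂_3 = (10 − 10) − 0 = 0, and there is no ∂_3, so H_2 = 0.

H_0 ≅ Z^2,  H_1 ≅ Z^2 ⊕ Z/2,  H_2 = 0.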